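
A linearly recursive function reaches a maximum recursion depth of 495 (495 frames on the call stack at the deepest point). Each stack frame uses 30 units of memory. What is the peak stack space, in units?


Maximum recursion depth = 495 frames
Memory per frame = 30 units
Total stack space = depth * frame_size
= 495 * 30 = 14850


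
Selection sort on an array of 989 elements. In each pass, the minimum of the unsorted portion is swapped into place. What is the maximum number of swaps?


Selection sort performs one swap per pass:
  Pass 1: find min in positions 0 to 988, swap with position 0
  Pass 2: find min in positions 1 to 988, swap with position 1
  Pass 3: find min in positions 2 to 988, swap with position 2
  Pass 4: find min in positions 3 to 988, swap with position 3
  Pass 5: find min in positions 4 to 988, swap with position 4
  ... (983 more passes)
Total passes (and swaps) = n - 1 = 989 - 1 = 988


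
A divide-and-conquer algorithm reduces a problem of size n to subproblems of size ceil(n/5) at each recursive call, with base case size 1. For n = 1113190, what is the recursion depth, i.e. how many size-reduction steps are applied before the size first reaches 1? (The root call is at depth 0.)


Each step divides the size by 5 (rounding up); after k steps the size is ceil(n/5^k), which equals 1 exactly when 5^k >= n.
So the depth is the smallest k with 5^k >= 1113190, i.e. ceil(log_5(1113190)).
5^8 = 390625 < 1113190 <= 1953125 = 5^9
Recursion depth = 9


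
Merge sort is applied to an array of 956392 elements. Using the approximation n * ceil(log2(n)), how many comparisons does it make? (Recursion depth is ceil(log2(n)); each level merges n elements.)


Merge sort divides the array into halves recursively.
Number of levels = ceil(log2(956392)) = 20
At each level, approximately n = 956392 comparisons are needed for merging.
Total comparisons ~ n * ceil(log2(n)) = 956392 * 20 = 19127840


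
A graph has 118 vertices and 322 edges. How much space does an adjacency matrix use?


Adjacency matrix: V x V grid of entries
Space = V^2 = 118^2 = 118 * 118 = 13924


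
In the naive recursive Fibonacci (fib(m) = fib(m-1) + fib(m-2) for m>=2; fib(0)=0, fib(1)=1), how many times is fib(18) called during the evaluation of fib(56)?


Let N(m) = number of times fib(m) is called while evaluating fib(56).
N(56) = 1 (the initial call).
N(55) = 1 (only fib(56) calls it).
For 1 <= m <= 54: fib(m) is called by fib(m+1) and fib(m+2), so
  N(m) = N(m+1) + N(m+2).
fib(0) is called only by fib(2), so N(0) = N(2).
Walk down from m=56:
  N(56)=1, N(55)=1, N(54)=2, N(53)=3, N(52)=5, N(51)=8, N(50)=13, N(49)=21, N(48)=34, N(47)=55, N(46)=89, N(45)=144, N(44)=233, N(43)=377, N(42)=610, N(41)=987, N(40)=1597, N(39)=2584, N(38)=4181, N(37)=6765, N(36)=10946, N(35)=17711, N(34)=28657, N(33)=46368, N(32)=75025, N(31)=121393, N(30)=196418, N(29)=317811, N(28)=514229, N(27)=832040, N(26)=1346269, N(25)=2178309, N(24)=3524578, N(23)=5702887, N(22)=9227465, N(21)=14930352, N(20)=24157817, N(19)=39088169, N(18)=63245986
N(18) = 63245986


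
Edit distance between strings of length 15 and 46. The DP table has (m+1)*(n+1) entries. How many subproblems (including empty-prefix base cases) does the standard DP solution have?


The table includes base cases (empty prefixes).
Rows: (m+1) = 16
Columns: (n+1) = 47
Total = 16 * 47 = 752


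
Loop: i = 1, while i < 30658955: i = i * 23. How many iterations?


i multiplies by 23 each step:
i = 1 -> 23 -> 529 -> 12167 -> 279841 -> 6436343 -> 148035889 (stop)
Iterations = ceil(log_23(30658955)) = 6


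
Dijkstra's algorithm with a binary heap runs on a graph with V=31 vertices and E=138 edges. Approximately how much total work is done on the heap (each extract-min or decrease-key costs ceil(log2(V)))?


Dijkstra with a binary heap: each vertex is extracted once, each edge may relax once.
Each heap operation costs O(log V).
V + E = 31 + 138 = 169
ceil(log2(31)) = 5 (since 2^4 = 16 < 31 <= 32 = 2^5)
Total heap work = (V+E) * ceil(log2(V)) = 169 * 5 = 845


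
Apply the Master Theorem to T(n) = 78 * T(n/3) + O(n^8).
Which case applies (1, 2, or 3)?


The Master Theorem: T(n) = a*T(n/b) + O(n^c)
  a = 78, b = 3, c = 8
log_b(a) = log_3(78) ~ 3.966
Compare b^c with a: 3^8 = 6561 > 78, so c > log_b(a).
Since c > log_b(a), Case 3 applies.
T(n) = O(n^8)
Master Theorem case = 3


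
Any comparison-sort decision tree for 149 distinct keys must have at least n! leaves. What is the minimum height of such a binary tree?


A binary decision tree of height h has at most 2^h leaves and needs at least n! of them, so h >= ceil(log2(n!)).
149! is far too large to multiply out, so use Stirling's series:
  ln(n!) ~ n ln n - n + (1/2) ln(2 pi n) + 1/(12n)  (error below 1/(360 n^3), negligible here)
  ln(149) = 5.0039463
  n ln n = 149 * 5.0039463 = 745.5880
  (1/2) ln(2 pi * 149) = (1/2) ln(936.1946) = 3.4209
  1/(12*149) = 0.0006
  ln(149!) ~ 745.5880 - 149 + 3.4209 + 0.0006 = 600.0095
Convert to base 2: log2(149!) = 600.0095 / ln 2 = 600.0095 / 0.69314718 = 865.6307
ceil(865.6307) = 866


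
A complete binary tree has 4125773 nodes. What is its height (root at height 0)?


In a complete binary tree, level k holds nodes 2^k .. 2^(k+1)-1 (1-indexed).
Height = floor(log2(n)) = floor(log2(4125773)) = 21
Check: 2^21 = 2097152 <= 4125773 < 4194304 = 2^22


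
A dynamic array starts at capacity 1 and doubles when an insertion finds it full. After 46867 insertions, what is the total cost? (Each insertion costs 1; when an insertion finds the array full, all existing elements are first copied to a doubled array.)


Insertion cost: 46867 (one per element)
Resizes occur just before inserting elements 2, 3, 5, 9, ...
Elements copied at each resize: 1 + 2 + 4 + 8 + 16 + 32 + 64 + 128 + 256 + 512 + 1024 + 2048 + 4096 + 8192 + 16384 + 32768
Sum of copies = 65535 (geometric series: 2^k - 1)
Total = 46867 + 65535 = 112402


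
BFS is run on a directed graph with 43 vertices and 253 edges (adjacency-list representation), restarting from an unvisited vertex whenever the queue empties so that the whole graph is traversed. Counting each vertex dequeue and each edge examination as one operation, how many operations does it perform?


A full BFS traversal dequeues each vertex exactly once and examines each directed edge exactly once.
V = 43 (vertex processing cost)
E = 253 (edge examination cost)
Total operations proportional to V + E = 43 + 253 = 296


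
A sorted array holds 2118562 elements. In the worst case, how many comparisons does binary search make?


Halving sequence: 2118562 -> 1059281 -> 529640 -> 264820 -> 132410 -> 66205 -> 33102 -> 16551 -> 8275 -> 4137 -> 2068 -> 1034 -> 517 -> 258 -> 129 -> 64 -> 32 -> 16 -> 8 -> 4 -> 2 -> 1
Number of halvings = 21
Max comparisons = 21 + 1 = 22


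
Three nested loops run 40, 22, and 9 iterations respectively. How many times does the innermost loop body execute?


Loop 1 (outermost): 40 iterations
Loop 2 (middle): 22 iterations per outer
Loop 3 (innermost): 9 iterations per middle
Total = 40 * 22 * 9 = 7920


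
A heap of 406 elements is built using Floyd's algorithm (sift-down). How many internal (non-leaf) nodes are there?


Leaf nodes occupy roughly half the array.
Sift-down is called for each internal node, starting from the last one.
Internal nodes = floor(n/2) = floor(406/2) = 203


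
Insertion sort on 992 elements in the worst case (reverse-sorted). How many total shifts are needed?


In the worst case (reverse-sorted), each element shifts past all previous:
  Element 1: 1 shifts
  Element 2: 2 shifts
  Element 3: 3 shifts
  Element 4: 4 shifts
  Element 5: 5 shifts
  ...
  Element 991: 991 shifts
Total = 1 + 2 + ... + 991
= 992*(992-1)/2 = 491536


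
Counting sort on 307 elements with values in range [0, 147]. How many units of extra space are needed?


Output array size: 307 (to store sorted result)
Count array size: 148 (one slot per possible value, range 0 to 147)
Total extra space = 307 + 148 = 455


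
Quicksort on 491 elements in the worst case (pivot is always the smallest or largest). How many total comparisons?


In the worst case, each partition step picks the worst pivot:
  Partition 1: 490 comparisons (n-1 elements to compare)
  Partition 2: 489 comparisons
  Partition 3: 488 comparisons
  Partition 4: 487 comparisons
  Partition 5: 486 comparisons
  ...
  Last partition: 0 comparisons
Total = (n-1) + (n-2) + ... + 1 + 0 = n*(n-1)/2
= 491*490/2 = 120295


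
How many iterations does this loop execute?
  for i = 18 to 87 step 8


The loop variable i takes values starting at 18 and increments by 8 each iteration.
Sequence: i = 18, 26, 34, 42, 50, 58, 66, 74, 82
The upper bound 87 is inclusive, so the count is floor((last - first) / step) + 1:
floor((87 - 18) / 8) + 1 = floor(69/8) + 1 = 8 + 1 = 9


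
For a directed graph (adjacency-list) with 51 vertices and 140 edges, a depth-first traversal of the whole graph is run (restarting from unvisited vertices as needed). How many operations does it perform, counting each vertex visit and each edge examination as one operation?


A full DFS traversal visits each vertex once and examines each edge once.
V = 51
E = 140
Sum = 51 + 140 = 191


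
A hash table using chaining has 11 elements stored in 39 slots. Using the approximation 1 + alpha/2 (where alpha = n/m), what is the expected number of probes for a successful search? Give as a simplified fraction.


Load factor alpha = n/m = 11/39
Expected probes = 1 + alpha/2 = 1 + 11/(2*39)
= 1 + 11/78
= 78/78 + 11/78
= 89/78


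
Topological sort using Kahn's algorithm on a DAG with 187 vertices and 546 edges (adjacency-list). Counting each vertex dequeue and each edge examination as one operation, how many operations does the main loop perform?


Kahn's algorithm:
  1. Compute in-degrees: O(V + E)
  2. Process queue: each vertex dequeued once (O(V))
     each edge examined once (O(E))
Total = V + E = 187 + 546 = 733


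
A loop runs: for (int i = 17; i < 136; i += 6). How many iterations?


Loop starts at i = 17, increments by 6, stops when i >= 136.
Number of iterations = ceil((136 - 17) / 6)
= ceil(119 / 6)
= 20


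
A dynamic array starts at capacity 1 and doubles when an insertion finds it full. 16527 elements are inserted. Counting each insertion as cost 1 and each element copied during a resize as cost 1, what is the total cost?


n = 16527
Insertion costs: 16527
Resizes copy 1, 2, 4, ... up to the largest power of 2 that is <= n-1 = 16526, i.e. 16384.
Copy costs = 1 + 2 + 4 + 8 + 16 + 32 + 64 + 128 + 256 + 512 + 1024 + 2048 + 4096 + 8192 + 16384 = 32767
Total = 16527 + 32767 = 49294


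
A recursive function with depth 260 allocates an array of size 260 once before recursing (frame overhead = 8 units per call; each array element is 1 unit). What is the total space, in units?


Array allocation: 260 units (allocated once)
Stack frames: 260 deep * 8 per frame = 2080 units
Total = 260 + 2080 = 2340


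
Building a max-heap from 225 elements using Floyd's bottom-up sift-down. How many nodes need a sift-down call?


In a heap of 225 elements (0-indexed array):
  Last element index: 224
  Parent of last element: floor((224 - 1) / 2) = 111
  Internal nodes: indices 0 to 111
  Count = floor(225/2) = 112


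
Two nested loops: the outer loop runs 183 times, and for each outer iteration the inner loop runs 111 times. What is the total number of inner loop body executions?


Outer loop: 183 iterations
Inner loop: 111 iterations per outer iteration
Total = 183 * 111 = 20313


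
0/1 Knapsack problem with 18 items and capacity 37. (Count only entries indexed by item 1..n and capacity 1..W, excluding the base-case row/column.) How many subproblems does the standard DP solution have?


The DP table is indexed by (item, capacity).
Rows: 18 items
Columns: 37 capacity values (1 to W)
Total subproblems = 18 * 37 = 666


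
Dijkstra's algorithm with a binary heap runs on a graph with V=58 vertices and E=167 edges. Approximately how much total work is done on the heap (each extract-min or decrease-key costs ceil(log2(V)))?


Dijkstra with a binary heap: each vertex is extracted once, each edge may relax once.
Each heap operation costs O(log V).
V + E = 58 + 167 = 225
ceil(log2(58)) = 6 (since 2^5 = 32 < 58 <= 64 = 2^6)
Total heap work = (V+E) * ceil(log2(V)) = 225 * 6 = 1350


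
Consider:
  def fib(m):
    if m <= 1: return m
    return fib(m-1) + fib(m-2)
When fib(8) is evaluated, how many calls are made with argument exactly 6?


Let N(m) = number of times fib(m) is called while evaluating fib(8).
N(8) = 1 (the initial call).
N(7) = 1 (only fib(8) calls it).
For 1 <= m <= 6: fib(m) is called by fib(m+1) and fib(m+2), so
  N(m) = N(m+1) + N(m+2).
fib(0) is called only by fib(2), so N(0) = N(2).
Walk down from m=8:
  N(8)=1, N(7)=1, N(6)=2
N(6) = 2


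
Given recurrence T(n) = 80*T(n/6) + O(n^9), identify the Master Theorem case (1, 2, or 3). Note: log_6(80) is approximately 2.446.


Master Theorem parameters: a=80, b=6, c=9
log_b(a) = 2.446
Compare b^c with a: 6^9 = 10077696 > 80, so c > log_b(a).
Comparing c=9 vs log_b(a)=2.446:
9 > 2.446 => Case 3
Result: T(n) = O(n^9)
Master Theorem case = 3


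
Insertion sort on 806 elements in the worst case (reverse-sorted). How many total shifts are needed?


In the worst case (reverse-sorted), each element shifts past all previous:
  Element 1: 1 shifts
  Element 2: 2 shifts
  Element 3: 3 shifts
  Element 4: 4 shifts
  Element 5: 5 shifts
  ...
  Element 805: 805 shifts
Total = 1 + 2 + ... + 805
= 806*(806-1)/2 = 324415


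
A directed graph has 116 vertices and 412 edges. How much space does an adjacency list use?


Adjacency list: one list head per vertex + one entry per edge
Vertex heads: 116
Edge entries: 412
Total = 116 + 412 = 528


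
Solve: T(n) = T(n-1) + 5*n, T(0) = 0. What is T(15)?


Expanding the recurrence:
T(15) = T(14) + 5*15
       = T(13) + 5*14 + 5*15
       ...
       = T(0) + 5*(1 + 2 + ... + 15)
       = 0 + 5 * 15*16/2
       = 0 + 5 * 120
       = 0 + 600 = 600


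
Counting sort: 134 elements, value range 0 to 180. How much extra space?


n = 134 (output array)
k = 181 (count array for 181 distinct values)
Extra space = 134 + 181 = 315


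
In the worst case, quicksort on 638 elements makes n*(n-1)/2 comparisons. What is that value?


Sum of comparisons per partition:
637 + 636 + ... + 1 + 0
= 638 * (638 - 1) / 2
= 638 * 637 / 2
= 203203


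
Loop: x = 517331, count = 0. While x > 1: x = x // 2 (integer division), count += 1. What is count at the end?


The variable x halves each step:
x = 517331 -> 258665 -> 129332 -> 64666 -> 32333 -> 16166 -> 8083 -> 4041 -> 2020 -> 1010 -> 505 -> 252 -> 126 -> 63 -> 31 -> 15 -> 7 -> 3 -> 1
Number of halvings = floor(log2(517331)) = 18


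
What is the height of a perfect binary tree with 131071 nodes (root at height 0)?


A perfect binary tree with 131071 nodes:
  131071 = 2^17 - 1
  Levels: 0, 1, ..., 16
  Height = 16


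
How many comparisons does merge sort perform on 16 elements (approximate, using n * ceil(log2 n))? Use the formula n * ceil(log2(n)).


Recursion depth: ceil(log2(16)) = 4
Each recursion level merges n = 16 elements
Total = 16 * 4 = 64


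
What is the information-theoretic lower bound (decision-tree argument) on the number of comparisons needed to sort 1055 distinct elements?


A binary decision tree of height h has at most 2^h leaves and needs at least n! of them, so h >= ceil(log2(n!)).
1055! is far too large to multiply out, so use Stirling's series:
  ln(n!) ~ n ln n - n + (1/2) ln(2 pi n) + 1/(12n)  (error below 1/(360 n^3), negligible here)
  ln(1055) = 6.9612960
  n ln n = 1055 * 6.9612960 = 7344.1673
  (1/2) ln(2 pi * 1055) = (1/2) ln(6628.7605) = 4.3996
  1/(12*1055) = 0.0001
  ln(1055!) ~ 7344.1673 - 1055 + 4.3996 + 0.0001 = 6293.5670
Convert to base 2: log2(1055!) = 6293.5670 / ln 2 = 6293.5670 / 0.69314718 = 9079.6979
ceil(9079.6979) = 9080


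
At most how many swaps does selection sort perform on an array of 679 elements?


Each of the 678 passes places one element in its final position.
Pass 1: swap minimum into position 0
Pass 2: swap minimum of remaining into position 1
...
Pass 678: last two elements, one swap
Maximum swaps = 679 - 1 = 678


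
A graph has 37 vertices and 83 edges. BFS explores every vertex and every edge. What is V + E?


A full BFS traversal dequeues each vertex once and examines each edge once.
Vertex visits: 37
Edge visits: 83
V + E = 37 + 83 = 120


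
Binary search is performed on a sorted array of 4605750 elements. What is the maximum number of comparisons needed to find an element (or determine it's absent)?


Binary search halves the search space each comparison:
  Step 1: search space = 4605750 -> 2302875
  Step 2: search space = 2302875 -> 1151437
  Step 3: search space = 1151437 -> 575718
  Step 4: search space = 575718 -> 287859
  Step 5: search space = 287859 -> 143929
  Step 6: search space = 143929 -> 71964
  Step 7: search space = 71964 -> 35982
  Step 8: search space = 35982 -> 17991
  Step 9: search space = 17991 -> 8995
  Step 10: search space = 8995 -> 4497
  Step 11: search space = 4497 -> 2248
  Step 12: search space = 2248 -> 1124
  Step 13: search space = 1124 -> 562
  Step 14: search space = 562 -> 281
  Step 15: search space = 281 -> 140
  Step 16: search space = 140 -> 70
  Step 17: search space = 70 -> 35
  Step 18: search space = 35 -> 17
  Step 19: search space = 17 -> 8
  Step 20: search space = 8 -> 4
  Step 21: search space = 4 -> 2
  Step 22: search space = 2 -> 1
  Step 23: search space = 1 (final check)
Maximum comparisons = floor(log2(4605750)) + 1 = 22 + 1 = 23


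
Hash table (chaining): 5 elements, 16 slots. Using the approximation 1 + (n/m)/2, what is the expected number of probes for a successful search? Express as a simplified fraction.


Computing expected probes:
alpha = 5/16
= 1 + alpha/2
= 1 + 5/(2*16)
= (2*16 + 5) / (2*16)
= 37/32


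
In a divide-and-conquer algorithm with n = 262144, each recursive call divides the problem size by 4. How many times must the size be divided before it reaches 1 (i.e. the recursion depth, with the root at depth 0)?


Number of divisions = log_4(262144)
Sizes: 262144 -> 65536 -> 16384 -> 4096 -> 1024 -> 256 -> 64 -> 16 -> 4 -> 1 (9 divisions)
Recursion depth = 9


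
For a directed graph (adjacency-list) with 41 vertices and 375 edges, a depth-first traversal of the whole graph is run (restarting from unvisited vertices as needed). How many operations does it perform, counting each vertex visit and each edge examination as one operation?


A full DFS traversal visits each vertex once and examines each edge once.
V = 41
E = 375
Sum = 41 + 375 = 416


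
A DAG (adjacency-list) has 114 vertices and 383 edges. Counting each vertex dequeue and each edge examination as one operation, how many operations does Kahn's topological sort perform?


V = 114 (vertex processing)
E = 383 (edge processing)
V + E = 114 + 383 = 497


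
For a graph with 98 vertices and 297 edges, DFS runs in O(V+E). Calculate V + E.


A full DFS traversal visits each vertex once and examines each edge once.
V = 98
E = 297
Sum = 98 + 297 = 395


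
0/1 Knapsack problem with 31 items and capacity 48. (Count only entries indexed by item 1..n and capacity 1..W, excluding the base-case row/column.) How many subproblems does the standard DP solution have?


The DP table is indexed by (item, capacity).
Rows: 31 items
Columns: 48 capacity values (1 to W)
Total subproblems = 31 * 48 = 1488


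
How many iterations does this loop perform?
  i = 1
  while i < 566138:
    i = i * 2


The loop variable doubles each iteration:
i = 1 -> 2 -> 4 -> 8 -> 16 -> 32 -> 64 -> 128 -> 256 -> 512 -> 1024 -> 2048 -> 4096 -> 8192 -> 16384 -> 32768 -> 65536 -> 131072 -> 262144 -> 524288 -> 1048576 (stop, 1048576 >= 566138)
Number of doublings = ceil(log2(566138)) = 20


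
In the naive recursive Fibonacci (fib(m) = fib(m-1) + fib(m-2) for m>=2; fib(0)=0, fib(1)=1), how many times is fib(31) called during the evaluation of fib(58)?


Let N(m) = number of times fib(m) is called while evaluating fib(58).
N(58) = 1 (the initial call).
N(57) = 1 (only fib(58) calls it).
For 1 <= m <= 56: fib(m) is called by fib(m+1) and fib(m+2), so
  N(m) = N(m+1) + N(m+2).
fib(0) is called only by fib(2), so N(0) = N(2).
Walk down from m=58:
  N(58)=1, N(57)=1, N(56)=2, N(55)=3, N(54)=5, N(53)=8, N(52)=13, N(51)=21, N(50)=34, N(49)=55, N(48)=89, N(47)=144, N(46)=233, N(45)=377, N(44)=610, N(43)=987, N(42)=1597, N(41)=2584, N(40)=4181, N(39)=6765, N(38)=10946, N(37)=17711, N(36)=28657, N(35)=46368, N(34)=75025, N(33)=121393, N(32)=196418, N(31)=317811
N(31) = 317811


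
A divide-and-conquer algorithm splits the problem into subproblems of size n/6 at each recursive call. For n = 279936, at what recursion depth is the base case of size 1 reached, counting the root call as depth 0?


At each depth, the problem size is divided by 6:
  Depth 0: problem size = 279936
  Depth 1: problem size = 46656
  Depth 2: problem size = 7776
  Depth 3: problem size = 1296
  Depth 4: problem size = 216
  Depth 5: problem size = 36
  Depth 6: problem size = 6
  Depth 7: problem size = 1 (base case)
The base case is reached at depth log_6(279936) = 7 (the tree has 8 levels counting depth 0, but the depth asked for is 7).
Recursion depth = 7


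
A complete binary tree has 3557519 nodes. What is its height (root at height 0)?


In a complete binary tree, level k holds nodes 2^k .. 2^(k+1)-1 (1-indexed).
Height = floor(log2(n)) = floor(log2(3557519)) = 21
Check: 2^21 = 2097152 <= 3557519 < 4194304 = 2^22


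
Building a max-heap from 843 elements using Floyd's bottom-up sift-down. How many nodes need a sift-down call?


In a heap of 843 elements (0-indexed array):
  Last element index: 842
  Parent of last element: floor((842 - 1) / 2) = 420
  Internal nodes: indices 0 to 420
  Count = floor(843/2) = 421


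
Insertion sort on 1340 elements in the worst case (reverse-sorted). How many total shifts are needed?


In the worst case (reverse-sorted), each element shifts past all previous:
  Element 1: 1 shifts
  Element 2: 2 shifts
  Element 3: 3 shifts
  Element 4: 4 shifts
  Element 5: 5 shifts
  ...
  Element 1339: 1339 shifts
Total = 1 + 2 + ... + 1339
= 1340*(1340-1)/2 = 897130


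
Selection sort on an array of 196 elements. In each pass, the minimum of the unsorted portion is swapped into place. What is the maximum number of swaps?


Selection sort performs one swap per pass:
  Pass 1: find min in positions 0 to 195, swap with position 0
  Pass 2: find min in positions 1 to 195, swap with position 1
  Pass 3: find min in positions 2 to 195, swap with position 2
  Pass 4: find min in positions 3 to 195, swap with position 3
  Pass 5: find min in positions 4 to 195, swap with position 4
  ... (190 more passes)
Total passes (and swaps) = n - 1 = 196 - 1 = 195


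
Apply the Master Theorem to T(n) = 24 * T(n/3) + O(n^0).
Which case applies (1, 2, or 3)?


The Master Theorem: T(n) = a*T(n/b) + O(n^c)
  a = 24, b = 3, c = 0
log_b(a) = log_3(24) ~ 2.893
Compare b^c with a: 3^0 = 1 < 24, so c < log_b(a).
Since c < log_b(a), Case 1 applies.
T(n) = O(n^(log_3 24)) ~ O(n^2.893)
Master Theorem case = 1


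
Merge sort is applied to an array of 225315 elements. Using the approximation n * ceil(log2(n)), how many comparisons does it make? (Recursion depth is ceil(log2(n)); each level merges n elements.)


Merge sort divides the array into halves recursively.
Number of levels = ceil(log2(225315)) = 18
At each level, approximately n = 225315 comparisons are needed for merging.
Total comparisons ~ n * ceil(log2(n)) = 225315 * 18 = 4055670


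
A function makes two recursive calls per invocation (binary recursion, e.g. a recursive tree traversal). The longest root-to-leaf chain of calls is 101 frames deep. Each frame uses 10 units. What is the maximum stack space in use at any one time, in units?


Binary recursion: the two calls run one after the other, so only one root-to-leaf chain of frames is on the stack at a time.
Maximum depth (longest chain) = 101 frames
Each frame = 10 units
Max stack space = 101 * 10 = 1010


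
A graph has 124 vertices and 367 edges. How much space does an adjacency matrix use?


Adjacency matrix: V x V grid of entries
Space = V^2 = 124^2 = 124 * 124 = 15376


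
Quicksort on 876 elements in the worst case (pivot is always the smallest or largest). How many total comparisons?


In the worst case, each partition step picks the worst pivot:
  Partition 1: 875 comparisons (n-1 elements to compare)
  Partition 2: 874 comparisons
  Partition 3: 873 comparisons
  Partition 4: 872 comparisons
  Partition 5: 871 comparisons
  ...
  Last partition: 0 comparisons
Total = (n-1) + (n-2) + ... + 1 + 0 = n*(n-1)/2
= 876*875/2 = 383250


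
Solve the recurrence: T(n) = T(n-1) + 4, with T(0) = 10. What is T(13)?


Unrolling the recurrence:
T(13) = T(12) + 4
       = T(11) + 4 + 4
       = T(10) + 4*3
       ...
       = T(0) + 4*13
       = 10 + 52 = 62


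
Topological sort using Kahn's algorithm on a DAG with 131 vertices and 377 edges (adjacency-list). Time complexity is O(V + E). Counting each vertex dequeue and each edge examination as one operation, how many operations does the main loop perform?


Kahn's algorithm:
  1. Compute in-degrees: O(V + E)
  2. Process queue: each vertex dequeued once (O(V))
     each edge examined once (O(E))
Total = V + E = 131 + 377 = 508


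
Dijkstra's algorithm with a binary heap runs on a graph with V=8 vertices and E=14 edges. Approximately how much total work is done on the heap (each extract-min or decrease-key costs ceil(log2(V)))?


Dijkstra with a binary heap: each vertex is extracted once, each edge may relax once.
Each heap operation costs O(log V).
V + E = 8 + 14 = 22
ceil(log2(8)) = 3 (since 2^2 = 4 < 8 <= 8 = 2^3)
Total heap work = (V+E) * ceil(log2(V)) = 22 * 3 = 66


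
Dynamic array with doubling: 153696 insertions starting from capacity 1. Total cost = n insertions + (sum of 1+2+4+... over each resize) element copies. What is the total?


n = 153696
Insertion costs: 153696
Resizes copy 1, 2, 4, ... up to the largest power of 2 that is <= n-1 = 153695, i.e. 131072.
Copy costs = 1 + 2 + 4 + 8 + 16 + 32 + 64 + 128 + 256 + 512 + 1024 + 2048 + 4096 + 8192 + 16384 + 32768 + 65536 + 131072 = 262143
Total = 153696 + 262143 = 415839


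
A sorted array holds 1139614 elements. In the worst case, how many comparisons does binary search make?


Halving sequence: 1139614 -> 569807 -> 284903 -> 142451 -> 71225 -> 35612 -> 17806 -> 8903 -> 4451 -> 2225 -> 1112 -> 556 -> 278 -> 139 -> 69 -> 34 -> 17 -> 8 -> 4 -> 2 -> 1
Number of halvings = 20
Max comparisons = 20 + 1 = 21


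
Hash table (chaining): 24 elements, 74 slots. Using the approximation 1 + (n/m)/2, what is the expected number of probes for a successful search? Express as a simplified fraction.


Computing expected probes:
alpha = 24/74
= 1 + alpha/2
= 1 + 24/(2*74)
= (2*74 + 24) / (2*74)
= 172/148 = 43/37


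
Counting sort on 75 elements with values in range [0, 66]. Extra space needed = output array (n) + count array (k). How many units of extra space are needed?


Output array size: 75 (to store sorted result)
Count array size: 67 (one slot per possible value, range 0 to 66)
Total extra space = 75 + 67 = 142


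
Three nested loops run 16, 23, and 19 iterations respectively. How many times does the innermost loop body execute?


Loop 1 (outermost): 16 iterations
Loop 2 (middle): 23 iterations per outer
Loop 3 (innermost): 19 iterations per middle
Total = 16 * 23 * 19 = 6992


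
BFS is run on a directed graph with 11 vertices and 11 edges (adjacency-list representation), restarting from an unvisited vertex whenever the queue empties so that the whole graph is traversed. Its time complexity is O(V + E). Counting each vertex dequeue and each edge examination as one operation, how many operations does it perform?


A full BFS traversal dequeues each vertex exactly once and examines each directed edge exactly once.
V = 11 (vertex processing cost)
E = 11 (edge examination cost)
Total operations proportional to V + E = 11 + 11 = 22


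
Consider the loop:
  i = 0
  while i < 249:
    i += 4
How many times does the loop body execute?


Starting at i = 0, each iteration adds 4.
Iterations until i >= 249:
  Iteration 1: i = 0 -> i = 4
  Iteration 2: i = 4 -> i = 8
  Iteration 3: i = 8 -> i = 12
  Iteration 4: i = 12 -> i = 16
  Iteration 5: i = 16 -> i = 20
  Iteration 6: i = 20 -> i = 24
  Iteration 7: i = 24 -> i = 28
  Iteration 8: i = 28 -> i = 32
  ... continuing ...
Total iterations = ceil(249/4) = 63


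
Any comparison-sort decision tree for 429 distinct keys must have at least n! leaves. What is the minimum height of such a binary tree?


A binary decision tree of height h has at most 2^h leaves and needs at least n! of them, so h >= ceil(log2(n!)).
429! is far too large to multiply out, so use Stirling's series:
  ln(n!) ~ n ln n - n + (1/2) ln(2 pi n) + 1/(12n)  (error below 1/(360 n^3), negligible here)
  ln(429) = 6.0614569
  n ln n = 429 * 6.0614569 = 2600.3650
  (1/2) ln(2 pi * 429) = (1/2) ln(2695.4865) = 3.9497
  1/(12*429) = 0.0002
  ln(429!) ~ 2600.3650 - 429 + 3.9497 + 0.0002 = 2175.3149
Convert to base 2: log2(429!) = 2175.3149 / ln 2 = 2175.3149 / 0.69314718 = 3138.3160
ceil(3138.3160) = 3139


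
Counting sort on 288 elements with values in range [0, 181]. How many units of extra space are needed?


Output array size: 288 (to store sorted result)
Count array size: 182 (one slot per possible value, range 0 to 181)
Total extra space = 288 + 182 = 470


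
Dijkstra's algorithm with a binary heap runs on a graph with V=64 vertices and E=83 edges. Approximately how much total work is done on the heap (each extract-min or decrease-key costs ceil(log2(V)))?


Dijkstra with a binary heap: each vertex is extracted once, each edge may relax once.
Each heap operation costs O(log V).
V + E = 64 + 83 = 147
ceil(log2(64)) = 6 (since 2^5 = 32 < 64 <= 64 = 2^6)
Total heap work = (V+E) * ceil(log2(V)) = 147 * 6 = 882


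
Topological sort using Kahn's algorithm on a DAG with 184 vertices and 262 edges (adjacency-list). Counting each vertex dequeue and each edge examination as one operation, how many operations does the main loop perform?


Kahn's algorithm:
  1. Compute in-degrees: O(V + E)
  2. Process queue: each vertex dequeued once (O(V))
     each edge examined once (O(E))
Total = V + E = 184 + 262 = 446


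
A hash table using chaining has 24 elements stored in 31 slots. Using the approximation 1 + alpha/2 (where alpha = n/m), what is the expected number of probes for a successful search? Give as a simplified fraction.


Load factor alpha = n/m = 24/31
Expected probes = 1 + alpha/2 = 1 + 24/(2*31)
= 1 + 24/62
= 62/62 + 24/62
= 86/62
Simplify: 43/31


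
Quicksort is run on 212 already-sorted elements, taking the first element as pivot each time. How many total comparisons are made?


Sum of comparisons per partition:
211 + 210 + ... + 1 + 0
= 212 * (212 - 1) / 2
= 212 * 211 / 2
= 22366


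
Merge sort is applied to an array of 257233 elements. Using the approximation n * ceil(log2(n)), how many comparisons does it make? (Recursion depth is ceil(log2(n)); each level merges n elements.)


Merge sort divides the array into halves recursively.
Number of levels = ceil(log2(257233)) = 18
At each level, approximately n = 257233 comparisons are needed for merging.
Total comparisons ~ n * ceil(log2(n)) = 257233 * 18 = 4630194


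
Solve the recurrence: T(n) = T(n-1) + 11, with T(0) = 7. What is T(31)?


Unrolling the recurrence:
T(31) = T(30) + 11
       = T(29) + 11 + 11
       = T(28) + 11*3
       ...
       = T(0) + 11*31
       = 7 + 341 = 348


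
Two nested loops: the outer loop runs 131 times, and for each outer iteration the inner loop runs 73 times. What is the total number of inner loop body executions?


Outer loop: 131 iterations
Inner loop: 73 iterations per outer iteration
Total = 131 * 73 = 9563


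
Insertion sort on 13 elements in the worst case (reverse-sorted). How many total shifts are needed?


In the worst case (reverse-sorted), each element shifts past all previous:
  Element 1: 1 shifts
  Element 2: 2 shifts
  Element 3: 3 shifts
  Element 4: 4 shifts
  Element 5: 5 shifts
  ...
  Element 12: 12 shifts
Total = 1 + 2 + ... + 12
= 13*(13-1)/2 = 78


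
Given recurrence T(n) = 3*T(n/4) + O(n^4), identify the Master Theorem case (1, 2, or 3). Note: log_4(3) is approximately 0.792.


Master Theorem parameters: a=3, b=4, c=4
log_b(a) = 0.792
Compare b^c with a: 4^4 = 256 > 3, so c > log_b(a).
Comparing c=4 vs log_b(a)=0.792:
4 > 0.792 => Case 3
Result: T(n) = O(n^4)
Master Theorem case = 3


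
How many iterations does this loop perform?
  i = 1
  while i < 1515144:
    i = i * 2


The loop variable doubles each iteration:
i = 1 -> 2 -> 4 -> 8 -> 16 -> 32 -> 64 -> 128 -> 256 -> 512 -> 1024 -> 2048 -> 4096 -> 8192 -> 16384 -> 32768 -> 65536 -> 131072 -> 262144 -> 524288 -> 1048576 -> 2097152 (stop, 2097152 >= 1515144)
Number of doublings = ceil(log2(1515144)) = 21


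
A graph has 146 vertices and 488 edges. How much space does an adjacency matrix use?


Adjacency matrix: V x V grid of entries
Space = V^2 = 146^2 = 146 * 146 = 21316


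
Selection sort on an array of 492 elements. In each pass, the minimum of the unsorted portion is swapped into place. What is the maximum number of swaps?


Selection sort performs one swap per pass:
  Pass 1: find min in positions 0 to 491, swap with position 0
  Pass 2: find min in positions 1 to 491, swap with position 1
  Pass 3: find min in positions 2 to 491, swap with position 2
  Pass 4: find min in positions 3 to 491, swap with position 3
  Pass 5: find min in positions 4 to 491, swap with position 4
  ... (486 more passes)
Total passes (and swaps) = n - 1 = 492 - 1 = 491


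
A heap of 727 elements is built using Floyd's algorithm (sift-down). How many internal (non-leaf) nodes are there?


Leaf nodes occupy roughly half the array.
Sift-down is called for each internal node, starting from the last one.
Internal nodes = floor(n/2) = floor(727/2) = 363


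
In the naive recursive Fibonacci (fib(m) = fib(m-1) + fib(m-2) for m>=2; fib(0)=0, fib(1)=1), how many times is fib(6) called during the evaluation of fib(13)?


Let N(m) = number of times fib(m) is called while evaluating fib(13).
N(13) = 1 (the initial call).
N(12) = 1 (only fib(13) calls it).
For 1 <= m <= 11: fib(m) is called by fib(m+1) and fib(m+2), so
  N(m) = N(m+1) + N(m+2).
fib(0) is called only by fib(2), so N(0) = N(2).
Walk down from m=13:
  N(13)=1, N(12)=1, N(11)=2, N(10)=3, N(9)=5, N(8)=8, N(7)=13, N(6)=21
N(6) = 21


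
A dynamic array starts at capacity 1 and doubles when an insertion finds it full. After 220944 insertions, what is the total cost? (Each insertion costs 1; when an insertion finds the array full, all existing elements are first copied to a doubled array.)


Insertion cost: 220944 (one per element)
Resizes occur just before inserting elements 2, 3, 5, 9, ...
Elements copied at each resize: 1 + 2 + 4 + 8 + 16 + 32 + 64 + 128 + 256 + 512 + 1024 + 2048 + 4096 + 8192 + 16384 + 32768 + 65536 + 131072
Sum of copies = 262143 (geometric series: 2^k - 1)
Total = 220944 + 262143 = 483087


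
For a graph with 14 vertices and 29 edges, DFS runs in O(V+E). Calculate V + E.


A full DFS traversal visits each vertex once and examines each edge once.
V = 14
E = 29
Sum = 14 + 29 = 43


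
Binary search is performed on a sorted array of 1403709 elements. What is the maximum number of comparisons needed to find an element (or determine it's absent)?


Binary search halves the search space each comparison:
  Step 1: search space = 1403709 -> 701854
  Step 2: search space = 701854 -> 350927
  Step 3: search space = 350927 -> 175463
  Step 4: search space = 175463 -> 87731
  Step 5: search space = 87731 -> 43865
  Step 6: search space = 43865 -> 21932
  Step 7: search space = 21932 -> 10966
  Step 8: search space = 10966 -> 5483
  Step 9: search space = 5483 -> 2741
  Step 10: search space = 2741 -> 1370
  Step 11: search space = 1370 -> 685
  Step 12: search space = 685 -> 342
  Step 13: search space = 342 -> 171
  Step 14: search space = 171 -> 85
  Step 15: search space = 85 -> 42
  Step 16: search space = 42 -> 21
  Step 17: search space = 21 -> 10
  Step 18: search space = 10 -> 5
  Step 19: search space = 5 -> 2
  Step 20: search space = 2 -> 1
  Step 21: search space = 1 (final check)
Maximum comparisons = floor(log2(1403709)) + 1 = 20 + 1 = 21


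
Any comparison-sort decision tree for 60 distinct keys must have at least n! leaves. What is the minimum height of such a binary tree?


A binary decision tree of height h has at most 2^h leaves and needs at least n! of them, so h >= ceil(log2(n!)).
60! is far too large to multiply out, so use Stirling's series:
  ln(n!) ~ n ln n - n + (1/2) ln(2 pi n) + 1/(12n)  (error below 1/(360 n^3), negligible here)
  ln(60) = 4.0943446
  n ln n = 60 * 4.0943446 = 245.6607
  (1/2) ln(2 pi * 60) = (1/2) ln(376.9911) = 2.9661
  1/(12*60) = 0.0014
  ln(60!) ~ 245.6607 - 60 + 2.9661 + 0.0014 = 188.6282
Convert to base 2: log2(60!) = 188.6282 / ln 2 = 188.6282 / 0.69314718 = 272.1330
ceil(272.1330) = 273


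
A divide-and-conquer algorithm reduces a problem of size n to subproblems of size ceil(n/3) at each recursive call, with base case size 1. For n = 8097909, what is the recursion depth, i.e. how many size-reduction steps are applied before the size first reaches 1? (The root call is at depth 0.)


Each step divides the size by 3 (rounding up); after k steps the size is ceil(n/3^k), which equals 1 exactly when 3^k >= n.
So the depth is the smallest k with 3^k >= 8097909, i.e. ceil(log_3(8097909)).
3^14 = 4782969 < 8097909 <= 14348907 = 3^15
Recursion depth = 15


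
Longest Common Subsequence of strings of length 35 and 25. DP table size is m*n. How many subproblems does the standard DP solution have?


DP table indexed by positions in both strings.
First string: 35 positions
Second string: 25 positions
Total = 35 * 25 = 875


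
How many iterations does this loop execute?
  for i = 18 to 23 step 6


The loop variable i takes values starting at 18 and increments by 6 each iteration.
Sequence: i = 18
The upper bound 23 is inclusive, so the count is floor((last - first) / step) + 1:
floor((23 - 18) / 6) + 1 = floor(5/6) + 1 = 0 + 1 = 1


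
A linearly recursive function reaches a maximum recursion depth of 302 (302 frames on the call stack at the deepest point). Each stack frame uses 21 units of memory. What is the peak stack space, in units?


Maximum recursion depth = 302 frames
Memory per frame = 21 units
Total stack space = depth * frame_size
= 302 * 21 = 6342


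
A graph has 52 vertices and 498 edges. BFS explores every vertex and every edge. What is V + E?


A full BFS traversal dequeues each vertex once and examines each edge once.
Vertex visits: 52
Edge visits: 498
V + E = 52 + 498 = 550


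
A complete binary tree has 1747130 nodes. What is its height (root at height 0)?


In a complete binary tree, level k holds nodes 2^k .. 2^(k+1)-1 (1-indexed).
Height = floor(log2(n)) = floor(log2(1747130)) = 20
Check: 2^20 = 1048576 <= 1747130 < 2097152 = 2^21


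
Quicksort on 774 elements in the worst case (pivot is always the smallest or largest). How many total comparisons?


In the worst case, each partition step picks the worst pivot:
  Partition 1: 773 comparisons (n-1 elements to compare)
  Partition 2: 772 comparisons
  Partition 3: 771 comparisons
  Partition 4: 770 comparisons
  Partition 5: 769 comparisons
  ...
  Last partition: 0 comparisons
Total = (n-1) + (n-2) + ... + 1 + 0 = n*(n-1)/2
= 774*773/2 = 299151
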